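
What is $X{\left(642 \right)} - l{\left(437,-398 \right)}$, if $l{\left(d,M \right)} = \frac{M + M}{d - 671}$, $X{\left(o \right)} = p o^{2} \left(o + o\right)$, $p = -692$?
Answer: $- \frac{42847652787662}{117} \approx -3.6622 \cdot 10^{11}$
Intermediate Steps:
$X{\left(o \right)} = - 1384 o^{3}$ ($X{\left(o \right)} = - 692 o^{2} \left(o + o\right) = - 692 o^{2} \cdot 2 o = - 1384 o^{3}$)
$l{\left(d,M \right)} = \frac{2 M}{-671 + d}$
$X{\left(642 \right)} - l{\left(437,-398 \right)} = - 1384 \cdot 642^{3} - 2 \left(-398\right) \frac{1}{-671 + 437} = \left(-1384\right) 264609288 - 2 \left(-398\right) \frac{1}{-234} = -366219254592 - 2 \left(-398\right) \left(- \frac{1}{234}\right) = -366219254592 - \frac{398}{117} = - \frac{42847652787662}{117}$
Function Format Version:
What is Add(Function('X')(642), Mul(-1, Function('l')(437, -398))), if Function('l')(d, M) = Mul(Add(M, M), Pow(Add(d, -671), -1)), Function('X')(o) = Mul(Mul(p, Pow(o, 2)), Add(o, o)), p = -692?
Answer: Rational(-42847652787662, 117) ≈ -3.6622e+11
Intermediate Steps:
Function('X')(o) = Mul(-1384, Pow(o, 3)) (Function('X')(o) = Mul(Mul(-692, Pow(o, 2)), Add(o, o)) = Mul(Mul(-692, Pow(o, 2)), Mul(2, o)) = Mul(-1384, Pow(o, 3)))
Function('l')(d, M) = Mul(2, M, Pow(Add(-671, d), -1)) (Function('l')(d, M) = Mul(Mul(2, M), Pow(Add(-671, d), -1)) = Mul(2, M, Pow(Add(-671, d), -1)))
Add(Function('X')(642), Mul(-1, Function('l')(437, -398))) = Add(Mul(-1384, Pow(642, 3)), Mul(-1, Mul(2, -398, Pow(Add(-671, 437), -1)))) = Add(Mul(-1384, 264609288), Mul(-1, Mul(2, -398, Pow(-234, -1)))) = Add(-366219254592, Mul(-1, Mul(2, -398, Rational(-1, 234)))) = Add(-366219254592, Mul(-1, Rational(398, 117))) = Add(-366219254592, Rational(-398, 117)) = Rational(-42847652787662, 117)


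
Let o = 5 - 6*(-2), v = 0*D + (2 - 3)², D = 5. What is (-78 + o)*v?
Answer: -61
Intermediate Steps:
v = 1 (v = 0*5 + (2 - 3)² = 0 + (-1)² = 0 + 1 = 1)
o = 17 (o = 5 + 12 = 17)
(-78 + o)*v = (-78 + 17)*1 = -61*1 = -61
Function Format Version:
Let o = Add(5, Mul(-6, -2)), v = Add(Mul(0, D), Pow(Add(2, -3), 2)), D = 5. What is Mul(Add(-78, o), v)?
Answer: -61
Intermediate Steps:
v = 1 (v = Add(Mul(0, 5), Pow(Add(2, -3), 2)) = Add(0, Pow(-1, 2)) = Add(0, 1) = 1)
o = 17 (o = Add(5, 12) = 17)
Mul(Add(-78, o), v) = Mul(Add(-78, 17), 1) = Mul(-61, 1) = -61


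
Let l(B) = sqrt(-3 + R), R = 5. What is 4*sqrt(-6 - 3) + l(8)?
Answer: sqrt(2) + 12*I ≈ 1.4142 + 12.0*I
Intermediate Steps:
l(B) = sqrt(2) (l(B) = sqrt(-3 + 5) = sqrt(2))
4*sqrt(-6 - 3) + l(8) = 4*sqrt(-6 - 3) + sqrt(2) = 4*sqrt(-9) + sqrt(2) = 4*(3*I) + sqrt(2) = 12*I + sqrt(2) = sqrt(2) + 12*I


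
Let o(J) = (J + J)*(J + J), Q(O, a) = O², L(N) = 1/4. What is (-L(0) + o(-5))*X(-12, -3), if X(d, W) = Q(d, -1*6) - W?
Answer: 58653/4 ≈ 14663.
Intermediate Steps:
L(N) = ¼
X(d, W) = d² - W
o(J) = 4*J² (o(J) = (2*J)*(2*J) = 4*J²)
(-L(0) + o(-5))*X(-12, -3) = (-1*¼ + 4*(-5)²)*((-12)² - 1*(-3)) = (-¼ + 4*25)*(144 + 3) = (-¼ + 100)*147 = (399/4)*147 = 58653/4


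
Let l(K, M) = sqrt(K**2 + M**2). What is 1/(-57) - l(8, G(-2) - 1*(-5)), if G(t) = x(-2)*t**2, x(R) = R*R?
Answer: -1/57 - sqrt(505) ≈ -22.490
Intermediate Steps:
x(R) = R**2
G(t) = 4*t**2 (G(t) = (-2)**2*t**2 = 4*t**2)
1/(-57) - l(8, G(-2) - 1*(-5)) = 1/(-57) - sqrt(8**2 + (4*(-2)**2 - 1*(-5))**2) = -1/57 - sqrt(64 + (4*4 + 5)**2) = -1/57 - sqrt(64 + (16 + 5)**2) = -1/57 - sqrt(64 + 21**2) = -1/57 - sqrt(64 + 441) = -1/57 - sqrt(505)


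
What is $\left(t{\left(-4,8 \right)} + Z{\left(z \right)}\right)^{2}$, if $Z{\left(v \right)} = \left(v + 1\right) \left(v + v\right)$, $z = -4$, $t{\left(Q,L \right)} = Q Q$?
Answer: $1600$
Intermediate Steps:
$t{\left(Q,L \right)} = Q^{2}$
$Z{\left(v \right)} = 2 v \left(1 + v\right)$ ($Z{\left(v \right)} = \left(1 + v\right) 2 v = 2 v \left(1 + v\right)$)
$\left(t{\left(-4,8 \right)} + Z{\left(z \right)}\right)^{2} = \left(\left(-4\right)^{2} + 2 \left(-4\right) \left(1 - 4\right)\right)^{2} = \left(16 + 2 \left(-4\right) \left(-3\right)\right)^{2} = \left(16 + 24\right)^{2} = 40^{2} = 1600$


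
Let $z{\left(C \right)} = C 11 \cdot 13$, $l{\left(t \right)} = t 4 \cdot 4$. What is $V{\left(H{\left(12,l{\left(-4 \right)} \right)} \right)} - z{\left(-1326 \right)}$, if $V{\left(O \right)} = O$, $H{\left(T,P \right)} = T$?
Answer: $189630$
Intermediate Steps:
$l{\left(t \right)} = 16 t$ ($l{\left(t \right)} = 4 t 4 = 16 t$)
$z{\left(C \right)} = 143 C$ ($z{\left(C \right)} = 11 C 13 = 143 C$)
$V{\left(H{\left(12,l{\left(-4 \right)} \right)} \right)} - z{\left(-1326 \right)} = 12 - 143 \left(-1326\right) = 12 - -189618 = 12 + 189618 = 189630$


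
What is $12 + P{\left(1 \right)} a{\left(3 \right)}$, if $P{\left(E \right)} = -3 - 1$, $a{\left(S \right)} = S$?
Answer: $0$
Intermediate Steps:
$P{\left(E \right)} = -4$ ($P{\left(E \right)} = -3 - 1 = -4$)
$12 + P{\left(1 \right)} a{\left(3 \right)} = 12 - 12 = 0$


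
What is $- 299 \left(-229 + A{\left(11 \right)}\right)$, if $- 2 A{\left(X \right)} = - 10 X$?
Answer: $52026$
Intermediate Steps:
$A{\left(X \right)} = 5 X$ ($A{\left(X \right)} = - \frac{\left(-10\right) X}{2} = 5 X$)
$- 299 \left(-229 + A{\left(11 \right)}\right) = - 299 \left(-229 + 5 \cdot 11\right) = - 299 \left(-229 + 55\right) = \left(-299\right) \left(-174\right) = 52026$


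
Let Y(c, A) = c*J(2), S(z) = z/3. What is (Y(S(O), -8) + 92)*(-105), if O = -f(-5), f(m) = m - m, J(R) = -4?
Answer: -9660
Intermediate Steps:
f(m) = 0
O = 0 (O = -1*0 = 0)
S(z) = z/3 (S(z) = z*(⅓) = z/3)
Y(c, A) = -4*c (Y(c, A) = c*(-4) = -4*c)
(Y(S(O), -8) + 92)*(-105) = (-4*0/3 + 92)*(-105) = (-4*0 + 92)*(-105) = (0 + 92)*(-105) = 92*(-105) = -9660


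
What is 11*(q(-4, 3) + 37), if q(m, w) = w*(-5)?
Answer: 242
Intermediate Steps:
q(m, w) = -5*w
11*(q(-4, 3) + 37) = 11*(-5*3 + 37) = 11*(-15 + 37) = 11*22 = 242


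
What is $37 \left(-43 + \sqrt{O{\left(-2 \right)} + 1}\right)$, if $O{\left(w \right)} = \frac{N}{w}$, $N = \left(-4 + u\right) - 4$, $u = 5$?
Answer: $-1591 + \frac{37 \sqrt{10}}{2} \approx -1532.5$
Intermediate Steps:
$N = -3$ ($N = \left(-4 + 5\right) - 4 = 1 - 4 = -3$)
$O{\left(w \right)} = - \frac{3}{w}$
$37 \left(-43 + \sqrt{O{\left(-2 \right)} + 1}\right) = 37 \left(-43 + \sqrt{- \frac{3}{-2} + 1}\right) = 37 \left(-43 + \sqrt{\left(-3\right) \left(- \frac{1}{2}\right) + 1}\right) = 37 \left(-43 + \sqrt{\frac{3}{2} + 1}\right) = 37 \left(-43 + \sqrt{\frac{5}{2}}\right) = 37 \left(-43 + \frac{\sqrt{10}}{2}\right) = -1591 + \frac{37 \sqrt{10}}{2}$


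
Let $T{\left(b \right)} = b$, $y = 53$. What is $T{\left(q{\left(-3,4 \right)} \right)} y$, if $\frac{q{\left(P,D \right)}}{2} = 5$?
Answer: $530$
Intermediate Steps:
$q{\left(P,D \right)} = 10$ ($q{\left(P,D \right)} = 2 \cdot 5 = 10$)
$T{\left(q{\left(-3,4 \right)} \right)} y = 10 \cdot 53 = 530$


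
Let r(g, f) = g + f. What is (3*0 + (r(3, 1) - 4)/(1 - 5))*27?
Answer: 0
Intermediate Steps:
r(g, f) = f + g
(3*0 + (r(3, 1) - 4)/(1 - 5))*27 = (3*0 + ((1 + 3) - 4)/(1 - 5))*27 = (0 + (4 - 4)/(-4))*27 = (0 + 0*(-¼))*27 = (0 + 0)*27 = 0*27 = 0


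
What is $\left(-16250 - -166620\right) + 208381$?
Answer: $358751$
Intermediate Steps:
$\left(-16250 - -166620\right) + 208381 = \left(-16250 + 166620\right) + 208381 = 150370 + 208381 = 358751$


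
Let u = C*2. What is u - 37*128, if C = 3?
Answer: -4730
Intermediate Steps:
u = 6 (u = 3*2 = 6)
u - 37*128 = 6 - 37*128 = 6 - 4736 = -4730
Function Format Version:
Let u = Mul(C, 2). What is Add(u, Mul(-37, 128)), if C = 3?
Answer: -4730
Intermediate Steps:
u = 6 (u = Mul(3, 2) = 6)
Add(u, Mul(-37, 128)) = Add(6, Mul(-37, 128)) = Add(6, -4736) = -4730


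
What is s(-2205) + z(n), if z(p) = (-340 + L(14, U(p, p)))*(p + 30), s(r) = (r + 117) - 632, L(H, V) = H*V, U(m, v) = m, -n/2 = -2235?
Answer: 280077280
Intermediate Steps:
n = 4470 (n = -2*(-2235) = 4470)
s(r) = -515 + r (s(r) = (117 + r) - 632 = -515 + r)
z(p) = (-340 + 14*p)*(30 + p) (z(p) = (-340 + 14*p)*(p + 30) = (-340 + 14*p)*(30 + p))
s(-2205) + z(n) = (-515 - 2205) + (-10200 + 14*4470² + 80*4470) = -2720 + (-10200 + 14*19980900 + 357600) = -2720 + (-10200 + 279732600 + 357600) = -2720 + 280080000 = 280077280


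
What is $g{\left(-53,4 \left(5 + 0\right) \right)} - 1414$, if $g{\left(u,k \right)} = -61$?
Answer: $-1475$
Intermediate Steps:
$g{\left(-53,4 \left(5 + 0\right) \right)} - 1414 = -61 - 1414 = -1475$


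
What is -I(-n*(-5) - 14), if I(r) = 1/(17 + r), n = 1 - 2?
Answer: ½ ≈ 0.50000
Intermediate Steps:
n = -1
-I(-n*(-5) - 14) = -1/(17 + (-1*(-1)*(-5) - 14)) = -1/(17 + (1*(-5) - 14)) = -1/(17 + (-5 - 14)) = -1/(17 - 19) = -1/(-2) = -1*(-½) = ½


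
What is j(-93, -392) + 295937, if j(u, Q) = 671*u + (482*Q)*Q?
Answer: 74299582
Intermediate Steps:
j(u, Q) = 482*Q² + 671*u (j(u, Q) = 671*u + 482*Q² = 482*Q² + 671*u)
j(-93, -392) + 295937 = (482*(-392)² + 671*(-93)) + 295937 = (482*153664 - 62403) + 295937 = (74066048 - 62403) + 295937 = 74003645 + 295937 = 74299582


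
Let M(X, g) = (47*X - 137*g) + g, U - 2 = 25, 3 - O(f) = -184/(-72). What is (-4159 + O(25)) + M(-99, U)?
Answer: -112352/9 ≈ -12484.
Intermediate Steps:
O(f) = 4/9 (O(f) = 3 - (-184)/(-72) = 3 - (-184)*(-1)/72 = 3 - 1*23/9 = 3 - 23/9 = 4/9)
U = 27 (U = 2 + 25 = 27)
M(X, g) = -136*g + 47*X (M(X, g) = (-137*g + 47*X) + g = -136*g + 47*X)
(-4159 + O(25)) + M(-99, U) = (-4159 + 4/9) + (-136*27 + 47*(-99)) = -37427/9 + (-3672 - 4653) = -37427/9 - 8325 = -112352/9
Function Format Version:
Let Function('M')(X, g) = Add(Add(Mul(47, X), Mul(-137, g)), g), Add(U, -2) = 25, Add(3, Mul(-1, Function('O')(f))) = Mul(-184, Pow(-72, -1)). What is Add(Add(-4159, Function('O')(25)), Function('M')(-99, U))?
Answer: Rational(-112352, 9) ≈ -12484.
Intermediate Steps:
Function('O')(f) = Rational(4, 9) (Function('O')(f) = Add(3, Mul(-1, Mul(-184, Pow(-72, -1)))) = Add(3, Mul(-1, Mul(-184, Rational(-1, 72)))) = Add(3, Mul(-1, Rational(23, 9))) = Add(3, Rational(-23, 9)) = Rational(4, 9))
U = 27 (U = Add(2, 25) = 27)
Function('M')(X, g) = Add(Mul(-136, g), Mul(47, X)) (Function('M')(X, g) = Add(Add(Mul(-137, g), Mul(47, X)), g) = Add(Mul(-136, g), Mul(47, X)))
Add(Add(-4159, Function('O')(25)), Function('M')(-99, U)) = Add(Add(-4159, Rational(4, 9)), Add(Mul(-136, 27), Mul(47, -99))) = Add(Rational(-37427, 9), Add(-3672, -4653)) = Add(Rational(-37427, 9), -8325) = Rational(-112352, 9)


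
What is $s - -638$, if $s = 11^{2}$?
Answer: $759$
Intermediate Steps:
$s = 121$
$s - -638 = 121 - -638 = 121 + 638 = 759$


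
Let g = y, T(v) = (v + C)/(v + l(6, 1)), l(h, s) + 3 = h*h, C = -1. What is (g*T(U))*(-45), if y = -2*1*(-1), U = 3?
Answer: -5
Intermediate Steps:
l(h, s) = -3 + h² (l(h, s) = -3 + h*h = -3 + h²)
T(v) = (-1 + v)/(33 + v) (T(v) = (v - 1)/(v + (-3 + 6²)) = (-1 + v)/(v + (-3 + 36)) = (-1 + v)/(v + 33) = (-1 + v)/(33 + v))
y = 2 (y = -2*(-1) = 2)
g = 2
(g*T(U))*(-45) = (2*((-1 + 3)/(33 + 3)))*(-45) = (2*(2/36))*(-45) = (2*((1/36)*2))*(-45) = (2*(1/18))*(-45) = (⅑)*(-45) = -5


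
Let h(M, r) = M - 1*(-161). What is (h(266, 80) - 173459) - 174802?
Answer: -347834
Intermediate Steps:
h(M, r) = 161 + M (h(M, r) = M + 161 = 161 + M)
(h(266, 80) - 173459) - 174802 = ((161 + 266) - 173459) - 174802 = (427 - 173459) - 174802 = -173032 - 174802 = -347834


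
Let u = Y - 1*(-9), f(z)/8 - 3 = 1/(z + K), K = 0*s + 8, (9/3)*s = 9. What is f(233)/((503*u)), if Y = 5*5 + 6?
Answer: 724/606115 ≈ 0.0011945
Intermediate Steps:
s = 3 (s = (⅓)*9 = 3)
Y = 31 (Y = 25 + 6 = 31)
K = 8 (K = 0*3 + 8 = 0 + 8 = 8)
f(z) = 24 + 8/(8 + z) (f(z) = 24 + 8/(z + 8) = 24 + 8/(8 + z))
u = 40 (u = 31 - 1*(-9) = 31 + 9 = 40)
f(233)/((503*u)) = (8*(25 + 3*233)/(8 + 233))/((503*40)) = (8*(25 + 699)/241)/20120 = (8*(1/241)*724)*(1/20120) = (5792/241)*(1/20120) = 724/606115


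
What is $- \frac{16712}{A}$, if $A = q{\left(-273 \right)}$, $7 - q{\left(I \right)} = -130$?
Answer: $- \frac{16712}{137} \approx -121.99$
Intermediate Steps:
$q{\left(I \right)} = 137$ ($q{\left(I \right)} = 7 - -130 = 7 + 130 = 137$)
$A = 137$
$- \frac{16712}{A} = - \frac{16712}{137}$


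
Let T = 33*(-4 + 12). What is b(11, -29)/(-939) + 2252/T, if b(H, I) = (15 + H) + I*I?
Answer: 157145/20658 ≈ 7.6070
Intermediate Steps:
b(H, I) = 15 + H + I**2 (b(H, I) = (15 + H) + I**2 = 15 + H + I**2)
T = 264 (T = 33*8 = 264)
b(11, -29)/(-939) + 2252/T = (15 + 11 + (-29)**2)/(-939) + 2252/264 = (15 + 11 + 841)*(-1/939) + 2252*(1/264) = 867*(-1/939) + 563/66 = -289/313 + 563/66 = 157145/20658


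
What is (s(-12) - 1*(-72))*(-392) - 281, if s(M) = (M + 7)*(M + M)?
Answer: -75545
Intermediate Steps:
s(M) = 2*M*(7 + M) (s(M) = (7 + M)*(2*M) = 2*M*(7 + M))
(s(-12) - 1*(-72))*(-392) - 281 = (2*(-12)*(7 - 12) - 1*(-72))*(-392) - 281 = (2*(-12)*(-5) + 72)*(-392) - 281 = (120 + 72)*(-392) - 281 = 192*(-392) - 281 = -75264 - 281 = -75545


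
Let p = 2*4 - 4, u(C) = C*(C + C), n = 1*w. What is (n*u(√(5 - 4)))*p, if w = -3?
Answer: -24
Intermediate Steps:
n = -3 (n = 1*(-3) = -3)
u(C) = 2*C² (u(C) = C*(2*C) = 2*C²)
p = 4 (p = 8 - 4 = 4)
(n*u(√(5 - 4)))*p = -6*(√(5 - 4))²*4 = -6*(√1)²*4 = -6*1²*4 = -6*4 = -24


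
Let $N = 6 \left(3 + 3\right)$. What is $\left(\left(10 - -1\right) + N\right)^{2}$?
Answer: $2209$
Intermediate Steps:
$N = 36$ ($N = 6 \cdot 6 = 36$)
$\left(\left(10 - -1\right) + N\right)^{2} = \left(\left(10 - -1\right) + 36\right)^{2} = \left(\left(10 + 1\right) + 36\right)^{2} = \left(11 + 36\right)^{2} = 47^{2} = 2209$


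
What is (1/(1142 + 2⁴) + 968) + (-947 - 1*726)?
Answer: -816389/1158 ≈ -705.00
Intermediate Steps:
(1/(1142 + 2⁴) + 968) + (-947 - 1*726) = (1/(1142 + 16) + 968) + (-947 - 726) = (1/1158 + 968) - 1673 = 1120945/1158 - 1673 = -816389/1158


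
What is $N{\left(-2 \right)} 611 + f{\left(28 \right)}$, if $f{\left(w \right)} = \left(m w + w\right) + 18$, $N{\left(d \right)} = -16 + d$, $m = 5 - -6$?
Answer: $-10644$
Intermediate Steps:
$m = 11$ ($m = 5 + 6 = 11$)
$f{\left(w \right)} = 18 + 12 w$ ($f{\left(w \right)} = \left(11 w + w\right) + 18 = 12 w + 18 = 18 + 12 w$)
$N{\left(-2 \right)} 611 + f{\left(28 \right)} = \left(-16 - 2\right) 611 + \left(18 + 12 \cdot 28\right) = \left(-18\right) 611 + \left(18 + 336\right) = -10998 + 354 = -10644$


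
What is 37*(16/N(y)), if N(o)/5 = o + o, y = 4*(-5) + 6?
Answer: -148/35 ≈ -4.2286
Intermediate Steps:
y = -14 (y = -20 + 6 = -14)
N(o) = 10*o (N(o) = 5*(o + o) = 5*(2*o) = 10*o)
37*(16/N(y)) = 37*(16/((10*(-14)))) = 37*(16/(-140)) = 37*(16*(-1/140)) = 37*(-4/35) = -148/35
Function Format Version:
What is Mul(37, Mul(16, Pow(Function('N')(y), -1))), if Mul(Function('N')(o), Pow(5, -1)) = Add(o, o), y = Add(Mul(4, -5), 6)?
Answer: Rational(-148, 35) ≈ -4.2286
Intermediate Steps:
y = -14 (y = Add(-20, 6) = -14)
Function('N')(o) = Mul(10, o) (Function('N')(o) = Mul(5, Add(o, o)) = Mul(5, Mul(2, o)) = Mul(10, o))
Mul(37, Mul(16, Pow(Function('N')(y), -1))) = Mul(37, Mul(16, Pow(Mul(10, -14), -1))) = Mul(37, Mul(16, Pow(-140, -1))) = Mul(37, Mul(16, Rational(-1, 140))) = Mul(37, Rational(-4, 35)) = Rational(-148, 35)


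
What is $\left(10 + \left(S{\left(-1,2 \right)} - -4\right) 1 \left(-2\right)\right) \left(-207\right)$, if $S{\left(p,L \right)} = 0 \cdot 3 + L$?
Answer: $414$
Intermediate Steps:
$S{\left(p,L \right)} = L$ ($S{\left(p,L \right)} = 0 + L = L$)
$\left(10 + \left(S{\left(-1,2 \right)} - -4\right) 1 \left(-2\right)\right) \left(-207\right) = \left(10 + \left(2 - -4\right) 1 \left(-2\right)\right) \left(-207\right) = \left(10 + \left(2 + 4\right) \left(-2\right)\right) \left(-207\right) = \left(10 + 6 \left(-2\right)\right) \left(-207\right) = \left(10 - 12\right) \left(-207\right) = \left(-2\right) \left(-207\right) = 414$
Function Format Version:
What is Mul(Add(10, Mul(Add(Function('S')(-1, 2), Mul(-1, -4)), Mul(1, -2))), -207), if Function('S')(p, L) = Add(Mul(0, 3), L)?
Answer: 414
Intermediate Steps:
Function('S')(p, L) = L (Function('S')(p, L) = Add(0, L) = L)
Mul(Add(10, Mul(Add(Function('S')(-1, 2), Mul(-1, -4)), Mul(1, -2))), -207) = Mul(Add(10, Mul(Add(2, Mul(-1, -4)), Mul(1, -2))), -207) = Mul(Add(10, Mul(Add(2, 4), -2)), -207) = Mul(Add(10, Mul(6, -2)), -207) = Mul(Add(10, -12), -207) = Mul(-2, -207) = 414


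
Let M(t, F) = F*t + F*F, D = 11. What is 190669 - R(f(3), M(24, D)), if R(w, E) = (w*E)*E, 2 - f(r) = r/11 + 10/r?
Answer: 1286182/3 ≈ 4.2873e+5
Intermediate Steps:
M(t, F) = F² + F*t (M(t, F) = F*t + F² = F² + F*t)
f(r) = 2 - 10/r - r/11 (f(r) = 2 - (r/11 + 10/r) = 2 - (10/r + r/11) = 2 + (-10/r - r/11) = 2 - 10/r - r/11)
R(w, E) = w*E² (R(w, E) = (E*w)*E = w*E²)
190669 - R(f(3), M(24, D)) = 190669 - (2 - 10/3 - 1/11*3)*(11*(11 + 24))² = 190669 - (2 - 10*⅓ - 3/11)*(11*35)² = 190669 - (2 - 10/3 - 3/11)*385² = 190669 - (-53)*148225/33 = 190669 - 1*(-714175/3) = 190669 + 714175/3 = 1286182/3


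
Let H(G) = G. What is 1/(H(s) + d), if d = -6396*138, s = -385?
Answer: -1/883033 ≈ -1.1325e-6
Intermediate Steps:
d = -882648
1/(H(s) + d) = 1/(-385 - 882648) = 1/(-883033) = -1/883033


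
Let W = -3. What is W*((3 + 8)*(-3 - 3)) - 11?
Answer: 187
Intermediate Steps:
W*((3 + 8)*(-3 - 3)) - 11 = -3*(3 + 8)*(-3 - 3) - 11 = -33*(-6) - 11 = -3*(-66) - 11 = 198 - 11 = 187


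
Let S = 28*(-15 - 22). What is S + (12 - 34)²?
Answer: -552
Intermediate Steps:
S = -1036 (S = 28*(-37) = -1036)
S + (12 - 34)² = -1036 + (12 - 34)² = -1036 + (-22)² = -1036 + 484 = -552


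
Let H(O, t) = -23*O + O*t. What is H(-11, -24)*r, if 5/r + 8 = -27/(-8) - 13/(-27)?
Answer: -111672/179 ≈ -623.87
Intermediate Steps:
r = -216/179 (r = 5/(-8 + (-27/(-8) - 13/(-27))) = 5/(-8 + (-27*(-⅛) - 13*(-1/27))) = 5/(-8 + (27/8 + 13/27)) = 5/(-8 + 833/216) = 5/(-895/216) = 5*(-216/895) = -216/179 ≈ -1.2067)
H(-11, -24)*r = -11*(-23 - 24)*(-216/179) = -11*(-47)*(-216/179) = 517*(-216/179) = -111672/179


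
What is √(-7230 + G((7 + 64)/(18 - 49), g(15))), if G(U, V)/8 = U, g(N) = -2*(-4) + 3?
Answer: I*√6965638/31 ≈ 85.137*I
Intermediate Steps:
g(N) = 11 (g(N) = 8 + 3 = 11)
G(U, V) = 8*U
√(-7230 + G((7 + 64)/(18 - 49), g(15))) = √(-7230 + 8*((7 + 64)/(18 - 49))) = √(-7230 + 8*(71/(-31))) = √(-7230 + 8*(71*(-1/31))) = √(-7230 + 8*(-71/31)) = √(-7230 - 568/31) = √(-224698/31) = I*√6965638/31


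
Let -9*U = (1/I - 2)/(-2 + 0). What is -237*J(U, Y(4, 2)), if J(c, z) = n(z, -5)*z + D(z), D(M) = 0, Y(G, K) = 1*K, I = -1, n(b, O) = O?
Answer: 2370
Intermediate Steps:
Y(G, K) = K
U = -⅙ (U = -(1/(-1) - 2)/(9*(-2 + 0)) = -(-1 - 2)/(9*(-2)) = -(-1)*(-1)/(3*2) = -⅑*3/2 = -⅙ ≈ -0.16667)
J(c, z) = -5*z (J(c, z) = -5*z + 0 = -5*z)
-237*J(U, Y(4, 2)) = -(-1185)*2 = -237*(-10) = 2370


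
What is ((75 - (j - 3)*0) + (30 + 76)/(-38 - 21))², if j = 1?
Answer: 18653761/3481 ≈ 5358.7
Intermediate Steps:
((75 - (j - 3)*0) + (30 + 76)/(-38 - 21))² = ((75 - (1 - 3)*0) + (30 + 76)/(-38 - 21))² = ((75 - (-2)*0) + 106/(-59))² = ((75 - 1*0) + 106*(-1/59))² = ((75 + 0) - 106/59)² = (75 - 106/59)² = (4319/59)² = 18653761/3481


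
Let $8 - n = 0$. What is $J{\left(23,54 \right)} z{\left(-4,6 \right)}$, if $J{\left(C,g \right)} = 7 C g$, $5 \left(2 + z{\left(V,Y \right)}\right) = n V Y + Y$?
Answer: $- \frac{1704024}{5} \approx -3.4081 \cdot 10^{5}$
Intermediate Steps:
$n = 8$ ($n = 8 - 0 = 8 + 0 = 8$)
$z{\left(V,Y \right)} = -2 + \frac{Y}{5} + \frac{8 V Y}{5}$ ($z{\left(V,Y \right)} = -2 + \frac{8 V Y + Y}{5} = -2 + \frac{Y + 8 V Y}{5} = -2 + \left(\frac{Y}{5} + \frac{8 V Y}{5}\right) = -2 + \frac{Y}{5} + \frac{8 V Y}{5}$)
$J{\left(C,g \right)} = 7 C g$
$J{\left(23,54 \right)} z{\left(-4,6 \right)} = 7 \cdot 23 \cdot 54 \left(-2 + \frac{1}{5} \cdot 6 + \frac{8}{5} \left(-4\right) 6\right) = 8694 \left(-2 + \frac{6}{5} - \frac{192}{5}\right) = 8694 \left(- \frac{196}{5}\right) = - \frac{1704024}{5}$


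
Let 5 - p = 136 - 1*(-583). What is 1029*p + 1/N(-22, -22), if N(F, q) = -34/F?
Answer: -12489991/17 ≈ -7.3471e+5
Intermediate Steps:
p = -714 (p = 5 - (136 - 1*(-583)) = 5 - (136 + 583) = 5 - 1*719 = 5 - 719 = -714)
1029*p + 1/N(-22, -22) = 1029*(-714) + 1/(-34/(-22)) = -734706 + 1/(-34*(-1/22)) = -734706 + 1/(17/11) = -734706 + 11/17 = -12489991/17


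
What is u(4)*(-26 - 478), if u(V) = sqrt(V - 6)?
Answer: -504*I*sqrt(2) ≈ -712.76*I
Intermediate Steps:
u(V) = sqrt(-6 + V)
u(4)*(-26 - 478) = sqrt(-6 + 4)*(-26 - 478) = sqrt(-2)*(-504) = (I*sqrt(2))*(-504) = -504*I*sqrt(2)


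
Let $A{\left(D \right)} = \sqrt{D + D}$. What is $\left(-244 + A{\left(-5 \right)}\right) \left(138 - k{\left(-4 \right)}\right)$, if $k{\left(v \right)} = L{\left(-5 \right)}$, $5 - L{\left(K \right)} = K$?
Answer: $-31232 + 128 i \sqrt{10} \approx -31232.0 + 404.77 i$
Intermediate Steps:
$L{\left(K \right)} = 5 - K$
$A{\left(D \right)} = \sqrt{2} \sqrt{D}$ ($A{\left(D \right)} = \sqrt{2 D} = \sqrt{2} \sqrt{D}$)
$k{\left(v \right)} = 10$ ($k{\left(v \right)} = 5 - -5 = 5 + 5 = 10$)
$\left(-244 + A{\left(-5 \right)}\right) \left(138 - k{\left(-4 \right)}\right) = \left(-244 + \sqrt{2} \sqrt{-5}\right) \left(138 - 10\right) = \left(-244 + \sqrt{2} i \sqrt{5}\right) \left(138 - 10\right) = \left(-244 + i \sqrt{10}\right) 128 = -31232 + 128 i \sqrt{10}$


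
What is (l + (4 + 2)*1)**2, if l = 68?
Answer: 5476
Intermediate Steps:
(l + (4 + 2)*1)**2 = (68 + (4 + 2)*1)**2 = (68 + 6*1)**2 = (68 + 6)**2 = 74**2 = 5476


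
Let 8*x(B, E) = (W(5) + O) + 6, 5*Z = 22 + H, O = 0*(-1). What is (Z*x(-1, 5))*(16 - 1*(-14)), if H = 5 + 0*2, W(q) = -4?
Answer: 81/2 ≈ 40.500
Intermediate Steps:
O = 0
H = 5 (H = 5 + 0 = 5)
Z = 27/5 (Z = (22 + 5)/5 = (1/5)*27 = 27/5 ≈ 5.4000)
x(B, E) = 1/4 (x(B, E) = ((-4 + 0) + 6)/8 = (-4 + 6)/8 = (1/8)*2 = 1/4)
(Z*x(-1, 5))*(16 - 1*(-14)) = ((27/5)*(1/4))*(16 - 1*(-14)) = 27*(16 + 14)/20 = (27/20)*30 = 81/2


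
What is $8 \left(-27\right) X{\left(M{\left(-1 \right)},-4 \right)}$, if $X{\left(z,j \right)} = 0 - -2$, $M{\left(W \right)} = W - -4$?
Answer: $-432$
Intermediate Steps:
$M{\left(W \right)} = 4 + W$ ($M{\left(W \right)} = W + 4 = 4 + W$)
$X{\left(z,j \right)} = 2$ ($X{\left(z,j \right)} = 0 + 2 = 2$)
$8 \left(-27\right) X{\left(M{\left(-1 \right)},-4 \right)} = 8 \left(-27\right) 2 = \left(-216\right) 2 = -432$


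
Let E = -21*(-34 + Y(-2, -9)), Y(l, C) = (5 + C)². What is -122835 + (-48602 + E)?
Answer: -171059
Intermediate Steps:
E = 378 (E = -21*(-34 + (5 - 9)²) = -21*(-34 + (-4)²) = -21*(-34 + 16) = -21*(-18) = 378)
-122835 + (-48602 + E) = -122835 + (-48602 + 378) = -122835 - 48224 = -171059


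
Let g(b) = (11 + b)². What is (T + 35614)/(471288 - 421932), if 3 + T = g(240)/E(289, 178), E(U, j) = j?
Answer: 6401759/8785368 ≈ 0.72868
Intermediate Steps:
T = 62467/178 (T = -3 + (11 + 240)²/178 = -3 + 251²*(1/178) = -3 + 63001*(1/178) = -3 + 63001/178 = 62467/178 ≈ 350.94)
(T + 35614)/(471288 - 421932) = (62467/178 + 35614)/(471288 - 421932) = (6401759/178)/49356 = (6401759/178)*(1/49356) = 6401759/8785368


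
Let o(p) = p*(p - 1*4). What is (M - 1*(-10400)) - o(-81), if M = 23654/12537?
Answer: 44091209/12537 ≈ 3516.9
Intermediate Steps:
M = 23654/12537 (M = 23654*(1/12537) = 23654/12537 ≈ 1.8867)
o(p) = p*(-4 + p) (o(p) = p*(p - 4) = p*(-4 + p))
(M - 1*(-10400)) - o(-81) = (23654/12537 - 1*(-10400)) - (-81)*(-4 - 81) = (23654/12537 + 10400) - (-81)*(-85) = 130408454/12537 - 1*6885 = 130408454/12537 - 6885 = 44091209/12537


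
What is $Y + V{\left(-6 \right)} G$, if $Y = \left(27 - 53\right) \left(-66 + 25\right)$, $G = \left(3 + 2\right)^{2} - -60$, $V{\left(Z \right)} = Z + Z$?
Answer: $46$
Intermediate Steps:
$V{\left(Z \right)} = 2 Z$
$G = 85$ ($G = 5^{2} + 60 = 25 + 60 = 85$)
$Y = 1066$ ($Y = \left(-26\right) \left(-41\right) = 1066$)
$Y + V{\left(-6 \right)} G = 1066 + 2 \left(-6\right) 85 = 1066 - 1020 = 46$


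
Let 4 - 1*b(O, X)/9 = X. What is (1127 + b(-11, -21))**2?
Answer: 1827904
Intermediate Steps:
b(O, X) = 36 - 9*X
(1127 + b(-11, -21))**2 = (1127 + (36 - 9*(-21)))**2 = (1127 + (36 + 189))**2 = (1127 + 225)**2 = 1352**2 = 1827904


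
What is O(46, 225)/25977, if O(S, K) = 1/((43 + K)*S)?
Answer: 1/320244456 ≈ 3.1226e-9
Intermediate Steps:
O(S, K) = 1/(S*(43 + K))
O(46, 225)/25977 = (1/(46*(43 + 225)))/25977 = ((1/46)/268)*(1/25977) = ((1/46)*(1/268))*(1/25977) = (1/12328)*(1/25977) = 1/320244456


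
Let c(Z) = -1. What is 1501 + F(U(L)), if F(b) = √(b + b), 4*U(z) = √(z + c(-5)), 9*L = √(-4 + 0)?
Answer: 1501 + √6*(-9 + 2*I)^(¼)/6 ≈ 1501.5 + 0.47479*I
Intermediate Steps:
L = 2*I/9 (L = √(-4 + 0)/9 = √(-4)/9 = (2*I)/9 = 2*I/9 ≈ 0.22222*I)
U(z) = √(-1 + z)/4 (U(z) = √(z - 1)/4 = √(-1 + z)/4)
F(b) = √2*√b (F(b) = √(2*b) = √2*√b)
1501 + F(U(L)) = 1501 + √2*√(√(-1 + 2*I/9)/4) = 1501 + √2*((-1 + 2*I/9)^(¼)/2) = 1501 + √2*(-1 + 2*I/9)^(¼)/2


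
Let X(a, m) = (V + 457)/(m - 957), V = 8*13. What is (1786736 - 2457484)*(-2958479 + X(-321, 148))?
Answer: 1605375018973856/809 ≈ 1.9844e+12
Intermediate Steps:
V = 104
X(a, m) = 561/(-957 + m) (X(a, m) = (104 + 457)/(m - 957) = 561/(-957 + m))
(1786736 - 2457484)*(-2958479 + X(-321, 148)) = (1786736 - 2457484)*(-2958479 + 561/(-957 + 148)) = -670748*(-2958479 + 561/(-809)) = -670748*(-2958479 + 561*(-1/809)) = -670748*(-2958479 - 561/809) = -670748*(-2393410072/809) = 1605375018973856/809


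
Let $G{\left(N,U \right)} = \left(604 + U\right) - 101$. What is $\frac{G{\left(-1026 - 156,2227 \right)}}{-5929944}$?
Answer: $- \frac{455}{988324} \approx -0.00046038$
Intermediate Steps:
$G{\left(N,U \right)} = 503 + U$
$\frac{G{\left(-1026 - 156,2227 \right)}}{-5929944} = \frac{503 + 2227}{-5929944} = 2730 \left(- \frac{1}{5929944}\right) = - \frac{455}{988324}$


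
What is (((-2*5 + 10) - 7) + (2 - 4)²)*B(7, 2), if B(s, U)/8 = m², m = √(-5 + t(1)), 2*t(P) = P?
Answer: 108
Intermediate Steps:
t(P) = P/2
m = 3*I*√2/2 (m = √(-5 + (½)*1) = √(-5 + ½) = √(-9/2) = 3*I*√2/2 ≈ 2.1213*I)
B(s, U) = -36 (B(s, U) = 8*(3*I*√2/2)² = 8*(-9/2) = -36)
(((-2*5 + 10) - 7) + (2 - 4)²)*B(7, 2) = (((-2*5 + 10) - 7) + (2 - 4)²)*(-36) = (((-10 + 10) - 7) + (-2)²)*(-36) = ((0 - 7) + 4)*(-36) = (-7 + 4)*(-36) = -3*(-36) = 108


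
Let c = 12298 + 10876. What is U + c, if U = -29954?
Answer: -6780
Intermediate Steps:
c = 23174
U + c = -29954 + 23174 = -6780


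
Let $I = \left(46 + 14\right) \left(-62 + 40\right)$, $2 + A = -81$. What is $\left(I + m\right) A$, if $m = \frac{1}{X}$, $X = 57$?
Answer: $\frac{6244837}{57} \approx 1.0956 \cdot 10^{5}$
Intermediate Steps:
$m = \frac{1}{57} \approx 0.017544$
$A = -83$ ($A = -2 - 81 = -83$)
$I = -1320$ ($I = 60 \left(-22\right) = -1320$)
$\left(I + m\right) A = \left(-1320 + \frac{1}{57}\right) \left(-83\right) = \left(- \frac{75239}{57}\right) \left(-83\right) = \frac{6244837}{57}$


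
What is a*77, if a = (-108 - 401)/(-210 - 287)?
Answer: 5599/71 ≈ 78.859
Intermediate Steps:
a = 509/497 (a = -509/(-497) = -509*(-1/497) = 509/497 ≈ 1.0241)
a*77 = (509/497)*77 = 5599/71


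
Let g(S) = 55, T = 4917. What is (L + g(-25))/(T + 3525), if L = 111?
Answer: 83/4221 ≈ 0.019664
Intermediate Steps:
(L + g(-25))/(T + 3525) = (111 + 55)/(4917 + 3525) = 166/8442 = 166*(1/8442) = 83/4221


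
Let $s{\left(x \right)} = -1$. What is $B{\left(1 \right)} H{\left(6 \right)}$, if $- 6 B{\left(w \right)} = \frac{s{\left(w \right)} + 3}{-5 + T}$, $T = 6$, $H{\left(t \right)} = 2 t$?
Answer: $-4$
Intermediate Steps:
$B{\left(w \right)} = - \frac{1}{3}$ ($B{\left(w \right)} = - \frac{\left(-1 + 3\right) \frac{1}{-5 + 6}}{6} = - \frac{2 \cdot 1^{-1}}{6} = - \frac{2 \cdot 1}{6} = \left(- \frac{1}{6}\right) 2 = - \frac{1}{3}$)
$B{\left(1 \right)} H{\left(6 \right)} = - \frac{2 \cdot 6}{3} = \left(- \frac{1}{3}\right) 12 = -4$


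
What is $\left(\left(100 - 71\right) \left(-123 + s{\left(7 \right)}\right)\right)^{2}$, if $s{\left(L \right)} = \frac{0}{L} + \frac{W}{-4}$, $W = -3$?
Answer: $\frac{201100761}{16} \approx 1.2569 \cdot 10^{7}$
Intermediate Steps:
$s{\left(L \right)} = \frac{3}{4}$ ($s{\left(L \right)} = \frac{0}{L} - \frac{3}{-4} = 0 - - \frac{3}{4} = 0 + \frac{3}{4} = \frac{3}{4}$)
$\left(\left(100 - 71\right) \left(-123 + s{\left(7 \right)}\right)\right)^{2} = \left(\left(100 - 71\right) \left(-123 + \frac{3}{4}\right)\right)^{2} = \left(29 \left(- \frac{489}{4}\right)\right)^{2} = \left(- \frac{14181}{4}\right)^{2} = \frac{201100761}{16}$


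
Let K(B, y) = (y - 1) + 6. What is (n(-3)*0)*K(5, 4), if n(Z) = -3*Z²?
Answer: 0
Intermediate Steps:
K(B, y) = 5 + y (K(B, y) = (-1 + y) + 6 = 5 + y)
(n(-3)*0)*K(5, 4) = (-3*(-3)²*0)*(5 + 4) = (-3*9*0)*9 = -27*0*9 = 0*9 = 0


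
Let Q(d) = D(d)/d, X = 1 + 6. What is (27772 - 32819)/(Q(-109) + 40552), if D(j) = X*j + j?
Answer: -5047/40560 ≈ -0.12443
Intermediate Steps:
X = 7
D(j) = 8*j (D(j) = 7*j + j = 8*j)
Q(d) = 8 (Q(d) = (8*d)/d = 8)
(27772 - 32819)/(Q(-109) + 40552) = (27772 - 32819)/(8 + 40552) = -5047/40560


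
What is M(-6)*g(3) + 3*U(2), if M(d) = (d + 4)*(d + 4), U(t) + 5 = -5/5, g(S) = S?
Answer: -6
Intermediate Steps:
U(t) = -6 (U(t) = -5 - 5/5 = -5 - 5*⅕ = -5 - 1 = -6)
M(d) = (4 + d)² (M(d) = (4 + d)*(4 + d) = (4 + d)²)
M(-6)*g(3) + 3*U(2) = (4 - 6)²*3 + 3*(-6) = (-2)²*3 - 18 = 4*3 - 18 = 12 - 18 = -6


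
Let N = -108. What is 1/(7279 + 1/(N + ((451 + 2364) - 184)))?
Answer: 2523/18364918 ≈ 0.00013738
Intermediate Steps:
1/(7279 + 1/(N + ((451 + 2364) - 184))) = 1/(7279 + 1/(-108 + ((451 + 2364) - 184))) = 1/(7279 + 1/(-108 + (2815 - 184))) = 1/(7279 + 1/(-108 + 2631)) = 1/(7279 + 1/2523) = 1/(18364918/2523) = 2523/18364918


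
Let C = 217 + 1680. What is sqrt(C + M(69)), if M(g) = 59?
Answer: 2*sqrt(489) ≈ 44.227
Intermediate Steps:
C = 1897
sqrt(C + M(69)) = sqrt(1897 + 59) = sqrt(1956) = 2*sqrt(489)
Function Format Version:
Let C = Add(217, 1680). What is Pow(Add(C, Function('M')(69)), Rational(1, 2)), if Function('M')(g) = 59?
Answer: Mul(2, Pow(489, Rational(1, 2))) ≈ 44.227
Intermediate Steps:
C = 1897
Pow(Add(C, Function('M')(69)), Rational(1, 2)) = Pow(Add(1897, 59), Rational(1, 2)) = Pow(1956, Rational(1, 2)) = Mul(2, Pow(489, Rational(1, 2)))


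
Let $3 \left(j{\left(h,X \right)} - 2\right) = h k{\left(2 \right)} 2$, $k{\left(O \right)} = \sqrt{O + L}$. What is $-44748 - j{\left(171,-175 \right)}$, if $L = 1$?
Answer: $-44750 - 114 \sqrt{3} \approx -44947.0$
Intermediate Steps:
$k{\left(O \right)} = \sqrt{1 + O}$ ($k{\left(O \right)} = \sqrt{O + 1} = \sqrt{1 + O}$)
$j{\left(h,X \right)} = 2 + \frac{2 h \sqrt{3}}{3}$ ($j{\left(h,X \right)} = 2 + \frac{h \sqrt{1 + 2} \cdot 2}{3} = 2 + \frac{h \sqrt{3} \cdot 2}{3} = 2 + \frac{2 h \sqrt{3}}{3}$)
$-44748 - j{\left(171,-175 \right)} = -44748 - \left(2 + \frac{2}{3} \cdot 171 \sqrt{3}\right) = -44748 - \left(2 + 114 \sqrt{3}\right) = -44750 - 114 \sqrt{3}$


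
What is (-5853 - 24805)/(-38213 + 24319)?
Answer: 15329/6947 ≈ 2.2066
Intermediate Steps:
(-5853 - 24805)/(-38213 + 24319) = -30658/(-13894) = -30658*(-1/13894) = 15329/6947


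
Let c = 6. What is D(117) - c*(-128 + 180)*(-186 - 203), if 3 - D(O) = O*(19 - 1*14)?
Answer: 120786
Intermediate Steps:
D(O) = 3 - 5*O (D(O) = 3 - O*(19 - 1*14) = 3 - O*(19 - 14) = 3 - O*5 = 3 - 5*O)
D(117) - c*(-128 + 180)*(-186 - 203) = (3 - 5*117) - 6*(-128 + 180)*(-186 - 203) = (3 - 585) - 6*52*(-389) = -582 - 6*(-20228) = -582 - 1*(-121368) = -582 + 121368 = 120786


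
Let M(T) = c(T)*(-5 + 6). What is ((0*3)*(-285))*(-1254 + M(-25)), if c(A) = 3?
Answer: 0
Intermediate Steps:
M(T) = 3 (M(T) = 3*(-5 + 6) = 3*1 = 3)
((0*3)*(-285))*(-1254 + M(-25)) = ((0*3)*(-285))*(-1254 + 3) = (0*(-285))*(-1251) = 0*(-1251) = 0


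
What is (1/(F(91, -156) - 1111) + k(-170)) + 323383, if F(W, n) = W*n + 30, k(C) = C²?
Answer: 5381827390/15277 ≈ 3.5228e+5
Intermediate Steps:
F(W, n) = 30 + W*n
(1/(F(91, -156) - 1111) + k(-170)) + 323383 = (1/((30 + 91*(-156)) - 1111) + (-170)²) + 323383 = (1/((30 - 14196) - 1111) + 28900) + 323383 = (1/(-14166 - 1111) + 28900) + 323383 = (1/(-15277) + 28900) + 323383 = (-1/15277 + 28900) + 323383 = 441505299/15277 + 323383 = 5381827390/15277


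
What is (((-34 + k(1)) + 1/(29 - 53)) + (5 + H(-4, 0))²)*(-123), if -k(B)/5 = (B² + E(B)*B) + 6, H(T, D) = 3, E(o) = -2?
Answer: -4879/8 ≈ -609.88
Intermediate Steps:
k(B) = -30 - 5*B² + 10*B (k(B) = -5*((B² - 2*B) + 6) = -5*(6 + B² - 2*B) = -30 - 5*B² + 10*B)
(((-34 + k(1)) + 1/(29 - 53)) + (5 + H(-4, 0))²)*(-123) = (((-34 + (-30 - 5*1² + 10*1)) + 1/(29 - 53)) + (5 + 3)²)*(-123) = (((-34 + (-30 - 5*1 + 10)) + 1/(-24)) + 8²)*(-123) = (((-34 + (-30 - 5 + 10)) - 1/24) + 64)*(-123) = (((-34 - 25) - 1/24) + 64)*(-123) = ((-59 - 1/24) + 64)*(-123) = (-1417/24 + 64)*(-123) = (119/24)*(-123) = -4879/8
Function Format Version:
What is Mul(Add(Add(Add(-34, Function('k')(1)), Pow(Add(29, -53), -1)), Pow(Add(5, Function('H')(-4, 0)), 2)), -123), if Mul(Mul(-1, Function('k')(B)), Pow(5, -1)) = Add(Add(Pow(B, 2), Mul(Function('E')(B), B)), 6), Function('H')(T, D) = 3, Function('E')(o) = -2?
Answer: Rational(-4879, 8) ≈ -609.88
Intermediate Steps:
Function('k')(B) = Add(-30, Mul(-5, Pow(B, 2)), Mul(10, B)) (Function('k')(B) = Mul(-5, Add(Add(Pow(B, 2), Mul(-2, B)), 6)) = Mul(-5, Add(6, Pow(B, 2), Mul(-2, B))) = Add(-30, Mul(-5, Pow(B, 2)), Mul(10, B)))
Mul(Add(Add(Add(-34, Function('k')(1)), Pow(Add(29, -53), -1)), Pow(Add(5, Function('H')(-4, 0)), 2)), -123) = Mul(Add(Add(Add(-34, Add(-30, Mul(-5, Pow(1, 2)), Mul(10, 1))), Pow(Add(29, -53), -1)), Pow(Add(5, 3), 2)), -123) = Mul(Add(Add(Add(-34, Add(-30, Mul(-5, 1), 10)), Pow(-24, -1)), Pow(8, 2)), -123) = Mul(Add(Add(Add(-34, Add(-30, -5, 10)), Rational(-1, 24)), 64), -123) = Mul(Add(Add(Add(-34, -25), Rational(-1, 24)), 64), -123) = Mul(Add(Add(-59, Rational(-1, 24)), 64), -123) = Mul(Add(Rational(-1417, 24), 64), -123) = Mul(Rational(119, 24), -123) = Rational(-4879, 8)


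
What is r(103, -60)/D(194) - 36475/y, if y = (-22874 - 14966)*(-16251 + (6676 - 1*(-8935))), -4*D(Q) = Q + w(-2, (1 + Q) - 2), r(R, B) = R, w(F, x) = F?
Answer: -6240409/2906112 ≈ -2.1473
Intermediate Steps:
D(Q) = ½ - Q/4 (D(Q) = -(Q - 2)/4 = -(-2 + Q)/4 = ½ - Q/4)
y = 24217600 (y = -37840*(-16251 + (6676 + 8935)) = -37840*(-16251 + 15611) = -37840*(-640) = 24217600)
r(103, -60)/D(194) - 36475/y = 103/(½ - ¼*194) - 36475/24217600 = 103/(½ - 97/2) - 36475*1/24217600 = 103/(-48) - 1459/968704 = 103*(-1/48) - 1459/968704 = -103/48 - 1459/968704 = -6240409/2906112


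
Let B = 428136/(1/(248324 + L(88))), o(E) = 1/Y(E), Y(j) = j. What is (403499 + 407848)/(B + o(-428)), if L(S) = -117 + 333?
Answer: 347256516/45543018376319 ≈ 7.6248e-6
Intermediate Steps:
L(S) = 216
o(E) = 1/E
B = 106408921440 (B = 428136/(1/(248324 + 216)) = 428136/(1/248540) = 428136*248540 = 106408921440)
(403499 + 407848)/(B + o(-428)) = (403499 + 407848)/(106408921440 + 1/(-428)) = 811347/(106408921440 - 1/428) = 811347/(45543018376319/428) = 811347*(428/45543018376319) = 347256516/45543018376319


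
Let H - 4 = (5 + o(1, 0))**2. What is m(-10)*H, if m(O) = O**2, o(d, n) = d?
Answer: 4000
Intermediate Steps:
H = 40 (H = 4 + (5 + 1)**2 = 4 + 6**2 = 4 + 36 = 40)
m(-10)*H = (-10)**2*40 = 100*40 = 4000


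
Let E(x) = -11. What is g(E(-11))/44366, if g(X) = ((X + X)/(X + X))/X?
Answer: -1/488026 ≈ -2.0491e-6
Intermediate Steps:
g(X) = 1/X (g(X) = ((2*X)/((2*X)))/X = ((2*X)*(1/(2*X)))/X = 1/X)
g(E(-11))/44366 = 1/(-11*44366) = -1/11*1/44366 = -1/488026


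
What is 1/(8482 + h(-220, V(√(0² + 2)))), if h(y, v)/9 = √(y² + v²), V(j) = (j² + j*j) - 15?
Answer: 8482/68014123 - 99*√401/68014123 ≈ 9.5561e-5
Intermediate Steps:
V(j) = -15 + 2*j² (V(j) = (j² + j²) - 15 = 2*j² - 15 = -15 + 2*j²)
h(y, v) = 9*√(v² + y²) (h(y, v) = 9*√(y² + v²) = 9*√(v² + y²))
1/(8482 + h(-220, V(√(0² + 2)))) = 1/(8482 + 9*√((-15 + 2*(√(0² + 2))²)² + (-220)²)) = 1/(8482 + 9*√((-15 + 2*(√(0 + 2))²)² + 48400)) = 1/(8482 + 9*√((-15 + 2*(√2)²)² + 48400)) = 1/(8482 + 9*√((-15 + 2*2)² + 48400)) = 1/(8482 + 9*√((-15 + 4)² + 48400)) = 1/(8482 + 9*√((-11)² + 48400)) = 1/(8482 + 9*√(121 + 48400)) = 1/(8482 + 9*√48521) = 1/(8482 + 9*(11*√401)) = 1/(8482 + 99*√401)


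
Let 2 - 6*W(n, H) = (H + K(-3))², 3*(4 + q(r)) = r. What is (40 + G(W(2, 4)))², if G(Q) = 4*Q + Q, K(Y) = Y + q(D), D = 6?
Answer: 60025/36 ≈ 1667.4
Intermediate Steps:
q(r) = -4 + r/3
K(Y) = -2 + Y (K(Y) = Y + (-4 + (⅓)*6) = Y + (-4 + 2) = Y - 2 = -2 + Y)
W(n, H) = ⅓ - (-5 + H)²/6 (W(n, H) = ⅓ - (H + (-2 - 3))²/6 = ⅓ - (H - 5)²/6 = ⅓ - (-5 + H)²/6)
G(Q) = 5*Q
(40 + G(W(2, 4)))² = (40 + 5*(⅓ - (-5 + 4)²/6))² = (40 + 5*(⅓ - ⅙*(-1)²))² = (40 + 5*(⅓ - ⅙*1))² = (40 + 5*(⅓ - ⅙))² = (40 + 5*(⅙))² = (40 + ⅚)² = (245/6)² = 60025/36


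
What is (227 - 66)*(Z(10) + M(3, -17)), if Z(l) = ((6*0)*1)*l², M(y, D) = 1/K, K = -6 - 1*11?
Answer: -161/17 ≈ -9.4706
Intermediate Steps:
K = -17 (K = -6 - 11 = -17)
M(y, D) = -1/17 (M(y, D) = 1/(-17) = -1/17)
Z(l) = 0 (Z(l) = (0*1)*l² = 0*l² = 0)
(227 - 66)*(Z(10) + M(3, -17)) = (227 - 66)*(0 - 1/17) = 161*(-1/17) = -161/17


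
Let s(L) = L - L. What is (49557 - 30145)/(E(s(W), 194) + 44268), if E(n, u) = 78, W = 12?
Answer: 9706/22173 ≈ 0.43774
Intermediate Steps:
s(L) = 0
(49557 - 30145)/(E(s(W), 194) + 44268) = (49557 - 30145)/(78 + 44268) = 19412/44346 = 19412*(1/44346) = 9706/22173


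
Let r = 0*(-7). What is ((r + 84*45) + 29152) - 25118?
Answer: 7814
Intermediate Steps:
r = 0
((r + 84*45) + 29152) - 25118 = ((0 + 84*45) + 29152) - 25118 = ((0 + 3780) + 29152) - 25118 = (3780 + 29152) - 25118 = 32932 - 25118 = 7814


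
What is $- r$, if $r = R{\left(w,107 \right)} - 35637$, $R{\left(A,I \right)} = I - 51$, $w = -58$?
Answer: $35581$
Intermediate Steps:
$R{\left(A,I \right)} = -51 + I$
$r = -35581$ ($r = \left(-51 + 107\right) - 35637 = 56 - 35637 = -35581$)
$- r = \left(-1\right) \left(-35581\right) = 35581$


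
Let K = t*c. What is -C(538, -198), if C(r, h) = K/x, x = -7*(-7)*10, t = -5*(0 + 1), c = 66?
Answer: 33/49 ≈ 0.67347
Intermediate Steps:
t = -5 (t = -5*1 = -5)
K = -330 (K = -5*66 = -330)
x = 490 (x = 49*10 = 490)
C(r, h) = -33/49 (C(r, h) = -330/490 = -330*1/490 = -33/49)
-C(538, -198) = -1*(-33/49) = 33/49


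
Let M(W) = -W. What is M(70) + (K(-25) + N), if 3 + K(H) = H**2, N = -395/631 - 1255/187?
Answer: 64268574/117997 ≈ 544.66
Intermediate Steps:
N = -865770/117997 (N = -395*1/631 - 1255*1/187 = -395/631 - 1255/187 = -865770/117997 ≈ -7.3372)
K(H) = -3 + H**2
M(70) + (K(-25) + N) = -1*70 + ((-3 + (-25)**2) - 865770/117997) = -70 + ((-3 + 625) - 865770/117997) = -70 + (622 - 865770/117997) = -70 + 72528364/117997 = 64268574/117997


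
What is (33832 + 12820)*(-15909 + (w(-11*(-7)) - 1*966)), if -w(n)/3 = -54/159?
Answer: -41721863292/53 ≈ -7.8721e+8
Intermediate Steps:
w(n) = 54/53 (w(n) = -(-162)/159 = -3*(-18/53) = 54/53)
(33832 + 12820)*(-15909 + (w(-11*(-7)) - 1*966)) = (33832 + 12820)*(-15909 + (54/53 - 1*966)) = 46652*(-15909 + (54/53 - 966)) = 46652*(-15909 - 51144/53) = 46652*(-894321/53) = -41721863292/53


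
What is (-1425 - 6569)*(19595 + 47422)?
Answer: -535733898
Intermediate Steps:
(-1425 - 6569)*(19595 + 47422) = -7994*67017 = -535733898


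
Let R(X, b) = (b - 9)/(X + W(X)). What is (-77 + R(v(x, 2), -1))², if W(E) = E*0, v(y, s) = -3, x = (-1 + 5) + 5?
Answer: 48841/9 ≈ 5426.8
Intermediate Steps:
x = 9 (x = 4 + 5 = 9)
W(E) = 0
R(X, b) = (-9 + b)/X (R(X, b) = (b - 9)/(X + 0) = (-9 + b)/X)
(-77 + R(v(x, 2), -1))² = (-77 + (-9 - 1)/(-3))² = (-77 - ⅓*(-10))² = (-77 + 10/3)² = (-221/3)² = 48841/9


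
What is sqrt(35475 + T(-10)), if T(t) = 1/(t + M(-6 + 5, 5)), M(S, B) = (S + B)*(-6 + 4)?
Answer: sqrt(1277098)/6 ≈ 188.35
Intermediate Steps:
M(S, B) = -2*B - 2*S (M(S, B) = (B + S)*(-2) = -2*B - 2*S)
T(t) = 1/(-8 + t) (T(t) = 1/(t + (-2*5 - 2*(-6 + 5))) = 1/(t + (-10 - 2*(-1))) = 1/(t + (-10 + 2)) = 1/(t - 8) = 1/(-8 + t))
sqrt(35475 + T(-10)) = sqrt(35475 + 1/(-8 - 10)) = sqrt(35475 + 1/(-18)) = sqrt(35475 - 1/18) = sqrt(638549/18) = sqrt(1277098)/6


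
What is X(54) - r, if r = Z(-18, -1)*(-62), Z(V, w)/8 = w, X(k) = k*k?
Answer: 2420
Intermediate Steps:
X(k) = k²
Z(V, w) = 8*w
r = 496 (r = (8*(-1))*(-62) = -8*(-62) = 496)
X(54) - r = 54² - 1*496 = 2916 - 496 = 2420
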